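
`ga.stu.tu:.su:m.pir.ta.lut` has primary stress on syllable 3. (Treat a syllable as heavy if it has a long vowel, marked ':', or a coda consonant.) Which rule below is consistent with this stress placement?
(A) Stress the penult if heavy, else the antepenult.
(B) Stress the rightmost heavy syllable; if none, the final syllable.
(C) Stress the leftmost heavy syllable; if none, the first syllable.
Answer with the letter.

Rule A → syllable 5 (observed: 3).
Rule B → syllable 7 (observed: 3).
Rule C → syllable 3 ✓.

C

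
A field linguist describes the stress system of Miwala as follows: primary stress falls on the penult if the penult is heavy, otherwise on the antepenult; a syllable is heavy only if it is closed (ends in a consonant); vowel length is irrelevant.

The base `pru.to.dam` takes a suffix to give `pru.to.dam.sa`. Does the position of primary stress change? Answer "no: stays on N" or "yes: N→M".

Base `pru.to.dam` (3 syllables):
  Weights: 1 pru L, 2 to L, 3 dam H.
  The penult (syllable 2, to) is light, so stress falls on the antepenult (syllable 1, pru).
  → primary stress on syllable 1.
Suffixed `pru.to.dam.sa` (4 syllables):
  Weights: 2 to L, 3 dam H, 4 sa L.
  The penult (syllable 3, dam) is heavy, so it takes stress.
  → primary stress on syllable 3.

yes: 1→3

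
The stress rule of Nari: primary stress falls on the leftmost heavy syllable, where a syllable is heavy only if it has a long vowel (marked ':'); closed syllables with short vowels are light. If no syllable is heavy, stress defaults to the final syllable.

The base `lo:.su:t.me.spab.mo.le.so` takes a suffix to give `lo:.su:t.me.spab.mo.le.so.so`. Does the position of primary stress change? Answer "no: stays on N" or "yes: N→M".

no: stays on 1

Base `lo:.su:t.me.spab.mo.le.so` (7 syllables):
  Weights: 1 lo: H, 2 su:t H, 3 me L, 4 spab L, 5 mo L, 6 le L, 7 so L.
  Heavy syllables in the domain: 1, 2. The leftmost is syllable 1 (lo:).
  → primary stress on syllable 1.
Suffixed `lo:.su:t.me.spab.mo.le.so.so` (8 syllables):
  Weights: 1 lo: H, 2 su:t H, 3 me L, 4 spab L, 5 mo L, 6 le L, 7 so L, 8 so L.
  Heavy syllables in the domain: 1, 2. The leftmost is syllable 1 (lo:).
  → primary stress on syllable 1.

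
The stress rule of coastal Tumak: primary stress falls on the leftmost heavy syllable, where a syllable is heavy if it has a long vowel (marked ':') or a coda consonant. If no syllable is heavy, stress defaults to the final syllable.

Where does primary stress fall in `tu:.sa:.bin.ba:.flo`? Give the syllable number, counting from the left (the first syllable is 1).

Weights: 1 tu: H, 2 sa: H, 3 bin H, 4 ba: H, 5 flo L.
Heavy syllables in the domain: 1, 2, 3, 4. The leftmost is syllable 1 (tu:).
Primary stress: syllable 1 → ˈtu:.sa:.bin.ba:.flo.

1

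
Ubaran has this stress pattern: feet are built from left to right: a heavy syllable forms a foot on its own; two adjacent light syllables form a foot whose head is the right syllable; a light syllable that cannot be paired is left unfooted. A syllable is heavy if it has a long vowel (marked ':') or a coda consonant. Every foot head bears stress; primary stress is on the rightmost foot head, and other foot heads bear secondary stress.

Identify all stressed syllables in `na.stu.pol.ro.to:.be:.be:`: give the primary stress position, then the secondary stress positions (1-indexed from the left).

Weights: 1 na L, 2 stu L, 3 pol H, 4 ro L, 5 to: H, 6 be: H, 7 be: H.
Parse left to right (heavy = foot alone; LL = one foot; stranded L unfooted): (na.ˈstu) (ˈpol) ro (ˈto:) (ˈbe:) (ˈbe:).
Foot heads: 2, 3, 5, 6, 7.
Primary stress on the rightmost head = syllable 7.
Secondary stress on 2, 3, 5, 6: na.ˌstu.ˌpol.ro.ˌto:.ˌbe:.ˈbe:.

primary 7, secondary 2, 3, 5, 6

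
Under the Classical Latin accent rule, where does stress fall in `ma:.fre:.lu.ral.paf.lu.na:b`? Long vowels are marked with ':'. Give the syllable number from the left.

Classical Latin: stress the penult if heavy (long vowel or closed), else the antepenult.
Weights: 5 paf H, 6 lu L, 7 na:b H.
The penult (syllable 6, lu) is light, so stress falls on the antepenult (syllable 5, paf).
Stress on syllable 5: ma:.fre:.lu.ral.ˈpaf.lu.na:b.

5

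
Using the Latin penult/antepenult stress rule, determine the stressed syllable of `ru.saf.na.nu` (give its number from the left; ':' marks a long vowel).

Classical Latin: stress the penult if heavy (long vowel or closed), else the antepenult.
Weights: 2 saf H, 3 na L, 4 nu L.
The penult (syllable 3, na) is light, so stress falls on the antepenult (syllable 2, saf).
Stress on syllable 2: ru.ˈsaf.na.nu.

2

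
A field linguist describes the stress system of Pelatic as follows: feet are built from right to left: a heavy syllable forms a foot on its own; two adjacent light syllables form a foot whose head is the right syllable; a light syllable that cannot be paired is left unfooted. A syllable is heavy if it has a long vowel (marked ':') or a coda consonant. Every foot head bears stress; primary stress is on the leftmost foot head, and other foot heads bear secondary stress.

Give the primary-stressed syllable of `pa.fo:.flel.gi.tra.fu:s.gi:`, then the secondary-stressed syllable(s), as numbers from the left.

Weights: 1 pa L, 2 fo: H, 3 flel H, 4 gi L, 5 tra L, 6 fu:s H, 7 gi: H.
Parse right to left (heavy = foot alone; LL = one foot; stranded L unfooted): pa (ˈfo:) (ˈflel) (gi.ˈtra) (ˈfu:s) (ˈgi:).
Foot heads: 2, 3, 5, 6, 7.
Primary stress on the leftmost head = syllable 2.
Secondary stress on 3, 5, 6, 7: pa.ˈfo:.ˌflel.gi.ˌtra.ˌfu:s.ˌgi:.

primary 2, secondary 3, 5, 6, 7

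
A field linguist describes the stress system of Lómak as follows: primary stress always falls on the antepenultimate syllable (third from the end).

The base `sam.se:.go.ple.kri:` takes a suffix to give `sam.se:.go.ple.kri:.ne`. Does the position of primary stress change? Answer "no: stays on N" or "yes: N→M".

Base `sam.se:.go.ple.kri:` (5 syllables):
  The word has 5 syllables; the antepenultimate syllable (third from the end) is syllable 3 (go).
  → primary stress on syllable 3.
Suffixed `sam.se:.go.ple.kri:.ne` (6 syllables):
  The word has 6 syllables; the antepenultimate syllable (third from the end) is syllable 4 (ple).
  → primary stress on syllable 4.

yes: 3→4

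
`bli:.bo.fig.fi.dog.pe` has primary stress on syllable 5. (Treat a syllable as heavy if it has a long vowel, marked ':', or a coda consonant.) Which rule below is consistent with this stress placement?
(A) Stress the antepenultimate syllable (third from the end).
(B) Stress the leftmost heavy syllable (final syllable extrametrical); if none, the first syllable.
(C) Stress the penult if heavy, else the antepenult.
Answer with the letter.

Rule A → syllable 4 (observed: 5).
Rule B → syllable 1 (observed: 5).
Rule C → syllable 5 ✓.

C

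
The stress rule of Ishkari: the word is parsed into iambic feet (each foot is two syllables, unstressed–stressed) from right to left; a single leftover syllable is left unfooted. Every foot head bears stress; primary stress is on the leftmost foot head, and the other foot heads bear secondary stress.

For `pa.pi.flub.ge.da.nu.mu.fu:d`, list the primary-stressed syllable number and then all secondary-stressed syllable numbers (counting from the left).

primary 2, secondary 4, 6, 8

Parse right to left into iambic (σˈσ) feet: (pa.ˈpi) (flub.ˈge) (da.ˈnu) (mu.ˈfu:d).
Foot heads (stressed positions): 2, 4, 6, 8.
End Rule Leftmost: primary stress on the leftmost head = syllable 2.
Secondary stress on 4, 6, 8: pa.ˈpi.flub.ˌge.da.ˌnu.mu.ˌfu:d.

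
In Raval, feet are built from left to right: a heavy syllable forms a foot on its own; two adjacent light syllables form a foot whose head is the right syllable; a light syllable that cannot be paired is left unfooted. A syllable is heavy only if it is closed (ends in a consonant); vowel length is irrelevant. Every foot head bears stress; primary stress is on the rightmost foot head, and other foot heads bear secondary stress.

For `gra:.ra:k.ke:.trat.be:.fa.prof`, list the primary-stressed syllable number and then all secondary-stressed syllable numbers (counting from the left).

Weights: 1 gra: L, 2 ra:k H, 3 ke: L, 4 trat H, 5 be: L, 6 fa L, 7 prof H.
Parse left to right (heavy = foot alone; LL = one foot; stranded L unfooted): gra: (ˈra:k) ke: (ˈtrat) (be:.ˈfa) (ˈprof).
Foot heads: 2, 4, 6, 7.
Primary stress on the rightmost head = syllable 7.
Secondary stress on 2, 4, 6: gra:.ˌra:k.ke:.ˌtrat.be:.ˌfa.ˈprof.

primary 7, secondary 2, 4, 6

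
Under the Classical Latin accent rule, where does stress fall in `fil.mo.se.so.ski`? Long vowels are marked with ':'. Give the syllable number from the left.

Classical Latin: stress the penult if heavy (long vowel or closed), else the antepenult.
Weights: 3 se L, 4 so L, 5 ski L.
The penult (syllable 4, so) is light, so stress falls on the antepenult (syllable 3, se).
Stress on syllable 3: fil.mo.ˈse.so.ski.

3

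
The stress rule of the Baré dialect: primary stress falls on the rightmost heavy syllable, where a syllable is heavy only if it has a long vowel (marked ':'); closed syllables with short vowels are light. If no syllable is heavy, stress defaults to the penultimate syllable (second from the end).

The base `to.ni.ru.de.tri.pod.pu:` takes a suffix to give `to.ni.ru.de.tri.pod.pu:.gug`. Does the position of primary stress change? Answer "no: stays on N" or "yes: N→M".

no: stays on 7

Base `to.ni.ru.de.tri.pod.pu:` (7 syllables):
  Weights: 1 to L, 2 ni L, 3 ru L, 4 de L, 5 tri L, 6 pod L, 7 pu: H.
  Heavy syllables in the domain: 7. The rightmost is syllable 7 (pu:).
  → primary stress on syllable 7.
Suffixed `to.ni.ru.de.tri.pod.pu:.gug` (8 syllables):
  Weights: 1 to L, 2 ni L, 3 ru L, 4 de L, 5 tri L, 6 pod L, 7 pu: H, 8 gug L.
  Heavy syllables in the domain: 7. The rightmost is syllable 7 (pu:).
  → primary stress on syllable 7.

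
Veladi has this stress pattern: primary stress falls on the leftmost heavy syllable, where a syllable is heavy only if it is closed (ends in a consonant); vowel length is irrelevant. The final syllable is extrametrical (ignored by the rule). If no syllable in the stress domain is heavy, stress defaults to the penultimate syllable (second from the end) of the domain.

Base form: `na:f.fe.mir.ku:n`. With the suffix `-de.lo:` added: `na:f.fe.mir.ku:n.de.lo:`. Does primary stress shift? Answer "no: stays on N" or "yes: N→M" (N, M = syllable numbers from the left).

Base `na:f.fe.mir.ku:n` (4 syllables):
  The final syllable (4, ku:n) is extrametrical; the stress domain is syllables 1–3.
  Weights: 1 na:f H, 2 fe L, 3 mir H.
  Heavy syllables in the domain: 1, 3. The leftmost is syllable 1 (na:f).
  → primary stress on syllable 1.
Suffixed `na:f.fe.mir.ku:n.de.lo:` (6 syllables):
  The final syllable (6, lo:) is extrametrical; the stress domain is syllables 1–5.
  Weights: 1 na:f H, 2 fe L, 3 mir H, 4 ku:n H, 5 de L.
  Heavy syllables in the domain: 1, 3, 4. The leftmost is syllable 1 (na:f).
  → primary stress on syllable 1.

no: stays on 1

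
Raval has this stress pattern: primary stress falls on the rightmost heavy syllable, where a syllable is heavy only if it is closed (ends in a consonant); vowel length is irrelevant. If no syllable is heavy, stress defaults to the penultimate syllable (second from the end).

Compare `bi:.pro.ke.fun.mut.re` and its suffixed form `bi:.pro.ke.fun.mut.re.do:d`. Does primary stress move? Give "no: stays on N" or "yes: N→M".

yes: 5→7

Base `bi:.pro.ke.fun.mut.re` (6 syllables):
  Weights: 1 bi: L, 2 pro L, 3 ke L, 4 fun H, 5 mut H, 6 re L.
  Heavy syllables in the domain: 4, 5. The rightmost is syllable 5 (mut).
  → primary stress on syllable 5.
Suffixed `bi:.pro.ke.fun.mut.re.do:d` (7 syllables):
  Weights: 1 bi: L, 2 pro L, 3 ke L, 4 fun H, 5 mut H, 6 re L, 7 do:d H.
  Heavy syllables in the domain: 4, 5, 7. The rightmost is syllable 7 (do:d).
  → primary stress on syllable 7.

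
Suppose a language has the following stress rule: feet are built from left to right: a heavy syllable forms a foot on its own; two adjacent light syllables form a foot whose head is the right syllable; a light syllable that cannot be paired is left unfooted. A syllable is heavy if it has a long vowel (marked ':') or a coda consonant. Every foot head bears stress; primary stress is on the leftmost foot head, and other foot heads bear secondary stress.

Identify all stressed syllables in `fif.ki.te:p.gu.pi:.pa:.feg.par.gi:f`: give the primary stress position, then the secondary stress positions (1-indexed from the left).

primary 1, secondary 3, 5, 6, 7, 8, 9

Weights: 1 fif H, 2 ki L, 3 te:p H, 4 gu L, 5 pi: H, 6 pa: H, 7 feg H, 8 par H, 9 gi:f H.
Parse left to right (heavy = foot alone; LL = one foot; stranded L unfooted): (ˈfif) ki (ˈte:p) gu (ˈpi:) (ˈpa:) (ˈfeg) (ˈpar) (ˈgi:f).
Foot heads: 1, 3, 5, 6, 7, 8, 9.
Primary stress on the leftmost head = syllable 1.
Secondary stress on 3, 5, 6, 7, 8, 9: ˈfif.ki.ˌte:p.gu.ˌpi:.ˌpa:.ˌfeg.ˌpar.ˌgi:f.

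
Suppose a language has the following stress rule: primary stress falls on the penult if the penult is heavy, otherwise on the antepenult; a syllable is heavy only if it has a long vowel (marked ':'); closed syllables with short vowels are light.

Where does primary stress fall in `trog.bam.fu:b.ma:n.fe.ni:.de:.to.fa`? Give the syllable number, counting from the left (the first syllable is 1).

Weights: 7 de: H, 8 to L, 9 fa L.
The penult (syllable 8, to) is light, so stress falls on the antepenult (syllable 7, de:).
Primary stress: syllable 7 → trog.bam.fu:b.ma:n.fe.ni:.ˈde:.to.fa.

7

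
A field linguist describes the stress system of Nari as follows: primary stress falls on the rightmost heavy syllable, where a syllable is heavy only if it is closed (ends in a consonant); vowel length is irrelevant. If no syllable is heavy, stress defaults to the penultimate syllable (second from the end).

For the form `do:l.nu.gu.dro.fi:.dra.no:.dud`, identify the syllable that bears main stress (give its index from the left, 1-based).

Weights: 1 do:l H, 2 nu L, 3 gu L, 4 dro L, 5 fi: L, 6 dra L, 7 no: L, 8 dud H.
Heavy syllables in the domain: 1, 8. The rightmost is syllable 8 (dud).
Primary stress: syllable 8 → do:l.nu.gu.dro.fi:.dra.no:.ˈdud.

8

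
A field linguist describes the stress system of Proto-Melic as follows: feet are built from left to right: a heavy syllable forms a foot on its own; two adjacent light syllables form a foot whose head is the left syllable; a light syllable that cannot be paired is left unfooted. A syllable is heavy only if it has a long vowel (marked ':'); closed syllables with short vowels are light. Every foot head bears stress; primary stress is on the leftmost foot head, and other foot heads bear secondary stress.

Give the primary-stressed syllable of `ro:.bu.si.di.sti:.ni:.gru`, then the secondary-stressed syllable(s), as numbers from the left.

primary 1, secondary 2, 5, 6

Weights: 1 ro: H, 2 bu L, 3 si L, 4 di L, 5 sti: H, 6 ni: H, 7 gru L.
Parse left to right (heavy = foot alone; LL = one foot; stranded L unfooted): (ˈro:) (ˈbu.si) di (ˈsti:) (ˈni:) gru.
Foot heads: 1, 2, 5, 6.
Primary stress on the leftmost head = syllable 1.
Secondary stress on 2, 5, 6: ˈro:.ˌbu.si.di.ˌsti:.ˌni:.gru.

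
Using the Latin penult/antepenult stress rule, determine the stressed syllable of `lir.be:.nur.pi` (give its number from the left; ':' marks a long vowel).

Classical Latin: stress the penult if heavy (long vowel or closed), else the antepenult.
Weights: 2 be: H, 3 nur H, 4 pi L.
The penult (syllable 3, nur) is heavy, so it takes stress.
Stress on syllable 3: lir.be:.ˈnur.pi.

3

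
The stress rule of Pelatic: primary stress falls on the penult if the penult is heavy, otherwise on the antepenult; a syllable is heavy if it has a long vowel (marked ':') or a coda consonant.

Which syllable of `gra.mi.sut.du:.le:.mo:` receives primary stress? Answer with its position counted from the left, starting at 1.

Weights: 4 du: H, 5 le: H, 6 mo: H.
The penult (syllable 5, le:) is heavy, so it takes stress.
Primary stress: syllable 5 → gra.mi.sut.du:.ˈle:.mo:.

5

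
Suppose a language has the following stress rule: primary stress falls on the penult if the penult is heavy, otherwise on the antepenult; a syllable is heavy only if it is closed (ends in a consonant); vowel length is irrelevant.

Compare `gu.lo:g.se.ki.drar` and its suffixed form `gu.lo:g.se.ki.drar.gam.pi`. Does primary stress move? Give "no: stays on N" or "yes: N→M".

yes: 3→6

Base `gu.lo:g.se.ki.drar` (5 syllables):
  Weights: 3 se L, 4 ki L, 5 drar H.
  The penult (syllable 4, ki) is light, so stress falls on the antepenult (syllable 3, se).
  → primary stress on syllable 3.
Suffixed `gu.lo:g.se.ki.drar.gam.pi` (7 syllables):
  Weights: 5 drar H, 6 gam H, 7 pi L.
  The penult (syllable 6, gam) is heavy, so it takes stress.
  → primary stress on syllable 6.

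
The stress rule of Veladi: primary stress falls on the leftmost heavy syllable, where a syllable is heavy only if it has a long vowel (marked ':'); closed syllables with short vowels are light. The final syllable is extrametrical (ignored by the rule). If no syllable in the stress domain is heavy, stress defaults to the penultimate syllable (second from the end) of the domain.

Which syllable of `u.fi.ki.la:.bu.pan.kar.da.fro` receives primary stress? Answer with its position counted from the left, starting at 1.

The final syllable (9, fro) is extrametrical; the stress domain is syllables 1–8.
Weights: 1 u L, 2 fi L, 3 ki L, 4 la: H, 5 bu L, 6 pan L, 7 kar L, 8 da L.
Heavy syllables in the domain: 4. The leftmost is syllable 4 (la:).
Primary stress: syllable 4 → u.fi.ki.ˈla:.bu.pan.kar.da.fro.

4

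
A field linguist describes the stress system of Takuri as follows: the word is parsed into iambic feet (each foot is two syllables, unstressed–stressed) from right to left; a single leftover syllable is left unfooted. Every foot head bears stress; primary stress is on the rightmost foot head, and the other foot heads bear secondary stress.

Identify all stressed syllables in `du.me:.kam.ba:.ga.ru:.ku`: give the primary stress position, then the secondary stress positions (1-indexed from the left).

primary 7, secondary 3, 5

Parse right to left into iambic (σˈσ) feet: du (me:.ˈkam) (ba:.ˈga) (ru:.ˈku). Syllable 1 is left unfooted.
Foot heads (stressed positions): 3, 5, 7.
End Rule Rightmost: primary stress on the rightmost head = syllable 7.
Secondary stress on 3, 5: du.me:.ˌkam.ba:.ˌga.ru:.ˈku.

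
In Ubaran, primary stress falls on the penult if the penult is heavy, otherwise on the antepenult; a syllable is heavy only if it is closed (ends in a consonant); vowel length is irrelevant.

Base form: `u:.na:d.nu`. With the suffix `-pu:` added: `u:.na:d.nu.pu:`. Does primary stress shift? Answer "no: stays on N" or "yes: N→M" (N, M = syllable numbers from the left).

no: stays on 2

Base `u:.na:d.nu` (3 syllables):
  Weights: 1 u: L, 2 na:d H, 3 nu L.
  The penult (syllable 2, na:d) is heavy, so it takes stress.
  → primary stress on syllable 2.
Suffixed `u:.na:d.nu.pu:` (4 syllables):
  Weights: 2 na:d H, 3 nu L, 4 pu: L.
  The penult (syllable 3, nu) is light, so stress falls on the antepenult (syllable 2, na:d).
  → primary stress on syllable 2.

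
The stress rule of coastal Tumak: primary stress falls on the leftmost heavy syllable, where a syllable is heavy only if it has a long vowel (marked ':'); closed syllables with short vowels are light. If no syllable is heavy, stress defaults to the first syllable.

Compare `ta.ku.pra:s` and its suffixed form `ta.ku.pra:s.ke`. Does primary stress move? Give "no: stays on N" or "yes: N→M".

no: stays on 3

Base `ta.ku.pra:s` (3 syllables):
  Weights: 1 ta L, 2 ku L, 3 pra:s H.
  Heavy syllables in the domain: 3. The leftmost is syllable 3 (pra:s).
  → primary stress on syllable 3.
Suffixed `ta.ku.pra:s.ke` (4 syllables):
  Weights: 1 ta L, 2 ku L, 3 pra:s H, 4 ke L.
  Heavy syllables in the domain: 3. The leftmost is syllable 3 (pra:s).
  → primary stress on syllable 3.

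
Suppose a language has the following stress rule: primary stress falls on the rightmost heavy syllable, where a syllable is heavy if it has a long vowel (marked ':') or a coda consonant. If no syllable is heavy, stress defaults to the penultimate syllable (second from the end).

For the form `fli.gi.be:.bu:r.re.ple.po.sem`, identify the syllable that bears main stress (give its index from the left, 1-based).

8

Weights: 1 fli L, 2 gi L, 3 be: H, 4 bu:r H, 5 re L, 6 ple L, 7 po L, 8 sem H.
Heavy syllables in the domain: 3, 4, 8. The rightmost is syllable 8 (sem).
Primary stress: syllable 8 → fli.gi.be:.bu:r.re.ple.po.ˈsem.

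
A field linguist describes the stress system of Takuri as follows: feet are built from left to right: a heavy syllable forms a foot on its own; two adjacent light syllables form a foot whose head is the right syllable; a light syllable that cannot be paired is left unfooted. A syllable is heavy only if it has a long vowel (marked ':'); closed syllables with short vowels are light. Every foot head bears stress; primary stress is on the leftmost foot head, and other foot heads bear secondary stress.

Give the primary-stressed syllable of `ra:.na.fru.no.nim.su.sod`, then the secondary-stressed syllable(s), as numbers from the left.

primary 1, secondary 3, 5, 7

Weights: 1 ra: H, 2 na L, 3 fru L, 4 no L, 5 nim L, 6 su L, 7 sod L.
Parse left to right (heavy = foot alone; LL = one foot; stranded L unfooted): (ˈra:) (na.ˈfru) (no.ˈnim) (su.ˈsod).
Foot heads: 1, 3, 5, 7.
Primary stress on the leftmost head = syllable 1.
Secondary stress on 3, 5, 7: ˈra:.na.ˌfru.no.ˌnim.su.ˌsod.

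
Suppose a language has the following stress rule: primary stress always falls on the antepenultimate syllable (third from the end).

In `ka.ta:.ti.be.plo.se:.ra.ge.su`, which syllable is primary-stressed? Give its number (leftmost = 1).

The word has 9 syllables; the antepenultimate syllable (third from the end) is syllable 7 (ra).
Primary stress: syllable 7 → ka.ta:.ti.be.plo.se:.ˈra.ge.su.

7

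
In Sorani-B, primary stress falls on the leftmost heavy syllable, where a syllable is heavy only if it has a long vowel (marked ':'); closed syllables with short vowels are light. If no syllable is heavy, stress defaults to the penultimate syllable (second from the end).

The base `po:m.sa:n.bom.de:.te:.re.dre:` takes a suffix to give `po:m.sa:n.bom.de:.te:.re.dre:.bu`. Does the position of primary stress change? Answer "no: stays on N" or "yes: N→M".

no: stays on 1

Base `po:m.sa:n.bom.de:.te:.re.dre:` (7 syllables):
  Weights: 1 po:m H, 2 sa:n H, 3 bom L, 4 de: H, 5 te: H, 6 re L, 7 dre: H.
  Heavy syllables in the domain: 1, 2, 4, 5, 7. The leftmost is syllable 1 (po:m).
  → primary stress on syllable 1.
Suffixed `po:m.sa:n.bom.de:.te:.re.dre:.bu` (8 syllables):
  Weights: 1 po:m H, 2 sa:n H, 3 bom L, 4 de: H, 5 te: H, 6 re L, 7 dre: H, 8 bu L.
  Heavy syllables in the domain: 1, 2, 4, 5, 7. The leftmost is syllable 1 (po:m).
  → primary stress on syllable 1.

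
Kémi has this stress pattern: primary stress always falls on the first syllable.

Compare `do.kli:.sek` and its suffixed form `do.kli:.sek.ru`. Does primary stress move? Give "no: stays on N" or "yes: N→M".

no: stays on 1

Base `do.kli:.sek` (3 syllables):
  The word has 3 syllables; the first syllable is syllable 1 (do).
  → primary stress on syllable 1.
Suffixed `do.kli:.sek.ru` (4 syllables):
  The word has 4 syllables; the first syllable is syllable 1 (do).
  → primary stress on syllable 1.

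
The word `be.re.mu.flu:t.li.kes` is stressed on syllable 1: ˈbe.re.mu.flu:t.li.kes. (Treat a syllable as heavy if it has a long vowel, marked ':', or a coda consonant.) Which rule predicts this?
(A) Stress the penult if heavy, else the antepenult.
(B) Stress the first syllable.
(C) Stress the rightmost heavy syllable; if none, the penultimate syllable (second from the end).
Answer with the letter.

Rule A → syllable 4 (observed: 1).
Rule B → syllable 1 ✓.
Rule C → syllable 6 (observed: 1).

B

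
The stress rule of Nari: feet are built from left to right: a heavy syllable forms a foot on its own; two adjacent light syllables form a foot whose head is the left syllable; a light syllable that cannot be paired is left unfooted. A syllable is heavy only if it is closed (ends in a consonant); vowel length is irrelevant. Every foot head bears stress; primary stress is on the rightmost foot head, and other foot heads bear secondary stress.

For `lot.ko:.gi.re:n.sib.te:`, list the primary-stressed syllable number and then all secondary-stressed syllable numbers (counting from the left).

Weights: 1 lot H, 2 ko: L, 3 gi L, 4 re:n H, 5 sib H, 6 te: L.
Parse left to right (heavy = foot alone; LL = one foot; stranded L unfooted): (ˈlot) (ˈko:.gi) (ˈre:n) (ˈsib) te:.
Foot heads: 1, 2, 4, 5.
Primary stress on the rightmost head = syllable 5.
Secondary stress on 1, 2, 4: ˌlot.ˌko:.gi.ˌre:n.ˈsib.te:.

primary 5, secondary 1, 2, 4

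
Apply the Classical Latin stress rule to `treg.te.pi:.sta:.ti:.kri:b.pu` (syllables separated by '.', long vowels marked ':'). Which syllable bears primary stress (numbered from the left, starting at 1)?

6

Classical Latin: stress the penult if heavy (long vowel or closed), else the antepenult.
Weights: 5 ti: H, 6 kri:b H, 7 pu L.
The penult (syllable 6, kri:b) is heavy, so it takes stress.
Stress on syllable 6: treg.te.pi:.sta:.ti:.ˈkri:b.pu.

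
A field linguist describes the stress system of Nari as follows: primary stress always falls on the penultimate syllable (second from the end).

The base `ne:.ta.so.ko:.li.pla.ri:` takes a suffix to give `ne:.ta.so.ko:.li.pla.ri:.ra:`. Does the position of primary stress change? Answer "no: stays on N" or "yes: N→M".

yes: 6→7

Base `ne:.ta.so.ko:.li.pla.ri:` (7 syllables):
  The word has 7 syllables; the penultimate syllable (second from the end) is syllable 6 (pla).
  → primary stress on syllable 6.
Suffixed `ne:.ta.so.ko:.li.pla.ri:.ra:` (8 syllables):
  The word has 8 syllables; the penultimate syllable (second from the end) is syllable 7 (ri:).
  → primary stress on syllable 7.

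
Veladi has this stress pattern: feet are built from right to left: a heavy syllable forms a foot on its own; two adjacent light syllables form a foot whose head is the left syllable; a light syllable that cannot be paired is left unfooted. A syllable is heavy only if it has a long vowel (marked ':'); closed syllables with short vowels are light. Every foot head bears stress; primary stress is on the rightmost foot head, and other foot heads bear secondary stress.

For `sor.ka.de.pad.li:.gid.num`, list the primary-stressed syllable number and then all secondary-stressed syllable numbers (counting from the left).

Weights: 1 sor L, 2 ka L, 3 de L, 4 pad L, 5 li: H, 6 gid L, 7 num L.
Parse right to left (heavy = foot alone; LL = one foot; stranded L unfooted): (ˈsor.ka) (ˈde.pad) (ˈli:) (ˈgid.num).
Foot heads: 1, 3, 5, 6.
Primary stress on the rightmost head = syllable 6.
Secondary stress on 1, 3, 5: ˌsor.ka.ˌde.pad.ˌli:.ˈgid.num.

primary 6, secondary 1, 3, 5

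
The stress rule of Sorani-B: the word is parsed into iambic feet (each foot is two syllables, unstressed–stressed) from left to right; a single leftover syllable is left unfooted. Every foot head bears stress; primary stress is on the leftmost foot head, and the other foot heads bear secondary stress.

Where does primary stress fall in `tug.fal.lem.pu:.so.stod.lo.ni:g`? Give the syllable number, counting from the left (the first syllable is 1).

Parse left to right into iambic (σˈσ) feet: (tug.ˈfal) (lem.ˈpu:) (so.ˈstod) (lo.ˈni:g).
Foot heads (stressed positions): 2, 4, 6, 8.
End Rule Leftmost: primary stress on the leftmost head = syllable 2.
Primary stress: syllable 2 → tug.ˈfal.lem.pu:.so.stod.lo.ni:g.

2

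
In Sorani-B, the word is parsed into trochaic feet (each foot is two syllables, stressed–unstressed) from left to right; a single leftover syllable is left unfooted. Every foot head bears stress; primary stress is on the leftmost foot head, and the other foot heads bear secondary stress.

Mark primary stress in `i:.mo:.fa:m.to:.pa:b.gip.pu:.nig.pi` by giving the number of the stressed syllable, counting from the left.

1

Parse left to right into trochaic (ˈσσ) feet: (ˈi:.mo:) (ˈfa:m.to:) (ˈpa:b.gip) (ˈpu:.nig) pi. Syllable 9 is left unfooted.
Foot heads (stressed positions): 1, 3, 5, 7.
End Rule Leftmost: primary stress on the leftmost head = syllable 1.
Primary stress: syllable 1 → ˈi:.mo:.fa:m.to:.pa:b.gip.pu:.nig.pi.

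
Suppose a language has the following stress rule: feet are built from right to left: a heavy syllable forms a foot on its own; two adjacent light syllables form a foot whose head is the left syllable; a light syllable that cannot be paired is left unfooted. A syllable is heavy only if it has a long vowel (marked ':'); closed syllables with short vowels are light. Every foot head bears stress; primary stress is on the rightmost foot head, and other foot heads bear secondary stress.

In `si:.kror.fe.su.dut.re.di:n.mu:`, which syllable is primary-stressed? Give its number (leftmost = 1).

Weights: 1 si: H, 2 kror L, 3 fe L, 4 su L, 5 dut L, 6 re L, 7 di:n H, 8 mu: H.
Parse right to left (heavy = foot alone; LL = one foot; stranded L unfooted): (ˈsi:) kror (ˈfe.su) (ˈdut.re) (ˈdi:n) (ˈmu:).
Foot heads: 1, 3, 5, 7, 8.
Primary stress on the rightmost head = syllable 8.
Primary stress: syllable 8 → si:.kror.fe.su.dut.re.di:n.ˈmu:.

8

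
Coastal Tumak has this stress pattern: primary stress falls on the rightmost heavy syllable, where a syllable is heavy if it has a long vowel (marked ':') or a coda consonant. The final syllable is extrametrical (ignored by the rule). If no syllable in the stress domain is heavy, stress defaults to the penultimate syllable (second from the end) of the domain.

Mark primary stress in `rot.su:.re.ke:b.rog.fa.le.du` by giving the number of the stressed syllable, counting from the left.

5

The final syllable (8, du) is extrametrical; the stress domain is syllables 1–7.
Weights: 1 rot H, 2 su: H, 3 re L, 4 ke:b H, 5 rog H, 6 fa L, 7 le L.
Heavy syllables in the domain: 1, 2, 4, 5. The rightmost is syllable 5 (rog).
Primary stress: syllable 5 → rot.su:.re.ke:b.ˈrog.fa.le.du.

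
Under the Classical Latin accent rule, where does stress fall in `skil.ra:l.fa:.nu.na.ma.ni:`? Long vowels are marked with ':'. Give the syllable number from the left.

5

Classical Latin: stress the penult if heavy (long vowel or closed), else the antepenult.
Weights: 5 na L, 6 ma L, 7 ni: H.
The penult (syllable 6, ma) is light, so stress falls on the antepenult (syllable 5, na).
Stress on syllable 5: skil.ra:l.fa:.nu.ˈna.ma.ni:.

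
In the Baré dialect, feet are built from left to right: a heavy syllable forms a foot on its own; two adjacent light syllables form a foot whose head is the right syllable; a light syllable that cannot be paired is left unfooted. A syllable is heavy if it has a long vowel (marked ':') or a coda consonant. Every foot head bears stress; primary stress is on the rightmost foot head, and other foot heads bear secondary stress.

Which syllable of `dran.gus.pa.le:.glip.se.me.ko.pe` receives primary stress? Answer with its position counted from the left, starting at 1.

Weights: 1 dran H, 2 gus H, 3 pa L, 4 le: H, 5 glip H, 6 se L, 7 me L, 8 ko L, 9 pe L.
Parse left to right (heavy = foot alone; LL = one foot; stranded L unfooted): (ˈdran) (ˈgus) pa (ˈle:) (ˈglip) (se.ˈme) (ko.ˈpe).
Foot heads: 1, 2, 4, 5, 7, 9.
Primary stress on the rightmost head = syllable 9.
Primary stress: syllable 9 → dran.gus.pa.le:.glip.se.me.ko.ˈpe.

9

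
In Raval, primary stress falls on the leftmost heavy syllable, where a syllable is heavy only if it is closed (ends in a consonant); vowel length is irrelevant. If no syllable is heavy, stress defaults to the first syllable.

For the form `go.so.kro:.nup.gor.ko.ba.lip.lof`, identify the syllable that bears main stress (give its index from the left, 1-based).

Weights: 1 go L, 2 so L, 3 kro: L, 4 nup H, 5 gor H, 6 ko L, 7 ba L, 8 lip H, 9 lof H.
Heavy syllables in the domain: 4, 5, 8, 9. The leftmost is syllable 4 (nup).
Primary stress: syllable 4 → go.so.kro:.ˈnup.gor.ko.ba.lip.lof.

4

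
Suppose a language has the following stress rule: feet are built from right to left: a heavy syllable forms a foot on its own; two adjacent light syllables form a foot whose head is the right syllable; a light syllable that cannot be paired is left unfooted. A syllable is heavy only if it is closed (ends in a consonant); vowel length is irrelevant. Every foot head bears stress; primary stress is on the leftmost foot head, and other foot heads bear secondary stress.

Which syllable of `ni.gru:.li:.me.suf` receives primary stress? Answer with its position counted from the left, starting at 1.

2

Weights: 1 ni L, 2 gru: L, 3 li: L, 4 me L, 5 suf H.
Parse right to left (heavy = foot alone; LL = one foot; stranded L unfooted): (ni.ˈgru:) (li:.ˈme) (ˈsuf).
Foot heads: 2, 4, 5.
Primary stress on the leftmost head = syllable 2.
Primary stress: syllable 2 → ni.ˈgru:.li:.me.suf.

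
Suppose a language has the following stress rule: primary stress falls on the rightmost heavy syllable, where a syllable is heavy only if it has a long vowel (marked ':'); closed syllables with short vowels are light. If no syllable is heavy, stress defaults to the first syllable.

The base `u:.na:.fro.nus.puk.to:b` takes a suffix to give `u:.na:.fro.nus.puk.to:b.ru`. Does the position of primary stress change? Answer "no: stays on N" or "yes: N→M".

no: stays on 6

Base `u:.na:.fro.nus.puk.to:b` (6 syllables):
  Weights: 1 u: H, 2 na: H, 3 fro L, 4 nus L, 5 puk L, 6 to:b H.
  Heavy syllables in the domain: 1, 2, 6. The rightmost is syllable 6 (to:b).
  → primary stress on syllable 6.
Suffixed `u:.na:.fro.nus.puk.to:b.ru` (7 syllables):
  Weights: 1 u: H, 2 na: H, 3 fro L, 4 nus L, 5 puk L, 6 to:b H, 7 ru L.
  Heavy syllables in the domain: 1, 2, 6. The rightmost is syllable 6 (to:b).
  → primary stress on syllable 6.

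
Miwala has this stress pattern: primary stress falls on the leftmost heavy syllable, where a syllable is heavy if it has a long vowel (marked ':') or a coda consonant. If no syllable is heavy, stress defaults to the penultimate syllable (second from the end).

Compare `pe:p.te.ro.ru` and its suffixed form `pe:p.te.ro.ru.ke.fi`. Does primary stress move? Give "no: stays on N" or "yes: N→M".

no: stays on 1

Base `pe:p.te.ro.ru` (4 syllables):
  Weights: 1 pe:p H, 2 te L, 3 ro L, 4 ru L.
  Heavy syllables in the domain: 1. The leftmost is syllable 1 (pe:p).
  → primary stress on syllable 1.
Suffixed `pe:p.te.ro.ru.ke.fi` (6 syllables):
  Weights: 1 pe:p H, 2 te L, 3 ro L, 4 ru L, 5 ke L, 6 fi L.
  Heavy syllables in the domain: 1. The leftmost is syllable 1 (pe:p).
  → primary stress on syllable 1.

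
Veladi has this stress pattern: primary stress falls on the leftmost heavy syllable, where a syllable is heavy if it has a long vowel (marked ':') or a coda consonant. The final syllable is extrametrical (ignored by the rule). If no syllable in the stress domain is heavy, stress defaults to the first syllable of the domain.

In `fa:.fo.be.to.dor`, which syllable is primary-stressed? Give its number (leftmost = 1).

1

The final syllable (5, dor) is extrametrical; the stress domain is syllables 1–4.
Weights: 1 fa: H, 2 fo L, 3 be L, 4 to L.
Heavy syllables in the domain: 1. The leftmost is syllable 1 (fa:).
Primary stress: syllable 1 → ˈfa:.fo.be.to.dor.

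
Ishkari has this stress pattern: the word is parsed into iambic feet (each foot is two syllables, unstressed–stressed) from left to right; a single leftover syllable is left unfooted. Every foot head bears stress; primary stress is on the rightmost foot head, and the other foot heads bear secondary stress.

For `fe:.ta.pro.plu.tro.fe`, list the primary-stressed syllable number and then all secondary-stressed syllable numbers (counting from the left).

primary 6, secondary 2, 4

Parse left to right into iambic (σˈσ) feet: (fe:.ˈta) (pro.ˈplu) (tro.ˈfe).
Foot heads (stressed positions): 2, 4, 6.
End Rule Rightmost: primary stress on the rightmost head = syllable 6.
Secondary stress on 2, 4: fe:.ˌta.pro.ˌplu.tro.ˈfe.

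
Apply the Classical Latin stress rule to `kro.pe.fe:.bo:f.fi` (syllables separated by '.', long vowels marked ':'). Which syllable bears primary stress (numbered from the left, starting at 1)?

4

Classical Latin: stress the penult if heavy (long vowel or closed), else the antepenult.
Weights: 3 fe: H, 4 bo:f H, 5 fi L.
The penult (syllable 4, bo:f) is heavy, so it takes stress.
Stress on syllable 4: kro.pe.fe:.ˈbo:f.fi.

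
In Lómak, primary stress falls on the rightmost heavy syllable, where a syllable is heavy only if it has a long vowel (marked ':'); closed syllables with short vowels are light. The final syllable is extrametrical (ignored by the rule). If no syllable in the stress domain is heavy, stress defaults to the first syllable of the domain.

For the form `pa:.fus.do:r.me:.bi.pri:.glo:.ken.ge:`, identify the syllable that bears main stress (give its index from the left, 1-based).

7

The final syllable (9, ge:) is extrametrical; the stress domain is syllables 1–8.
Weights: 1 pa: H, 2 fus L, 3 do:r H, 4 me: H, 5 bi L, 6 pri: H, 7 glo: H, 8 ken L.
Heavy syllables in the domain: 1, 3, 4, 6, 7. The rightmost is syllable 7 (glo:).
Primary stress: syllable 7 → pa:.fus.do:r.me:.bi.pri:.ˈglo:.ken.ge:.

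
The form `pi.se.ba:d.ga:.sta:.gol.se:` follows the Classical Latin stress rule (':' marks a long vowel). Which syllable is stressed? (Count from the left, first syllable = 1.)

Classical Latin: stress the penult if heavy (long vowel or closed), else the antepenult.
Weights: 5 sta: H, 6 gol H, 7 se: H.
The penult (syllable 6, gol) is heavy, so it takes stress.
Stress on syllable 6: pi.se.ba:d.ga:.sta:.ˈgol.se:.

6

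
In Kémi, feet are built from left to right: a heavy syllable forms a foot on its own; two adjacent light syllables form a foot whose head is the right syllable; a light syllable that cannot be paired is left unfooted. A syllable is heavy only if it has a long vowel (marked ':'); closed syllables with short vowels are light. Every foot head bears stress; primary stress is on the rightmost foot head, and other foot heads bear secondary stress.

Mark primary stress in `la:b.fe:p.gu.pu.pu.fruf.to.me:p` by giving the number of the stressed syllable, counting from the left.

8

Weights: 1 la:b H, 2 fe:p H, 3 gu L, 4 pu L, 5 pu L, 6 fruf L, 7 to L, 8 me:p H.
Parse left to right (heavy = foot alone; LL = one foot; stranded L unfooted): (ˈla:b) (ˈfe:p) (gu.ˈpu) (pu.ˈfruf) to (ˈme:p).
Foot heads: 1, 2, 4, 6, 8.
Primary stress on the rightmost head = syllable 8.
Primary stress: syllable 8 → la:b.fe:p.gu.pu.pu.fruf.to.ˈme:p.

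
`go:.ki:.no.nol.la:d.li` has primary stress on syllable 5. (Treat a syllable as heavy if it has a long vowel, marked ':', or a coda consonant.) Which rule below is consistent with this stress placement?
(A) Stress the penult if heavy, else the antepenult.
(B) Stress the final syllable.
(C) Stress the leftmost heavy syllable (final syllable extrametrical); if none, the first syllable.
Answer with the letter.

A

Rule A → syllable 5 ✓.
Rule B → syllable 6 (observed: 5).
Rule C → syllable 1 (observed: 5).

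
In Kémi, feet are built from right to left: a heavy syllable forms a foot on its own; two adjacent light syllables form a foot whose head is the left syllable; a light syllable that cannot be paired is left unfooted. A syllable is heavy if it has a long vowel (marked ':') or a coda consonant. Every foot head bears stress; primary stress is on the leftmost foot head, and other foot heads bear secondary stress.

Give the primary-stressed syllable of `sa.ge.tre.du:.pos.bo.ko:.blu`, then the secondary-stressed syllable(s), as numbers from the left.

Weights: 1 sa L, 2 ge L, 3 tre L, 4 du: H, 5 pos H, 6 bo L, 7 ko: H, 8 blu L.
Parse right to left (heavy = foot alone; LL = one foot; stranded L unfooted): sa (ˈge.tre) (ˈdu:) (ˈpos) bo (ˈko:) blu.
Foot heads: 2, 4, 5, 7.
Primary stress on the leftmost head = syllable 2.
Secondary stress on 4, 5, 7: sa.ˈge.tre.ˌdu:.ˌpos.bo.ˌko:.blu.

primary 2, secondary 4, 5, 7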